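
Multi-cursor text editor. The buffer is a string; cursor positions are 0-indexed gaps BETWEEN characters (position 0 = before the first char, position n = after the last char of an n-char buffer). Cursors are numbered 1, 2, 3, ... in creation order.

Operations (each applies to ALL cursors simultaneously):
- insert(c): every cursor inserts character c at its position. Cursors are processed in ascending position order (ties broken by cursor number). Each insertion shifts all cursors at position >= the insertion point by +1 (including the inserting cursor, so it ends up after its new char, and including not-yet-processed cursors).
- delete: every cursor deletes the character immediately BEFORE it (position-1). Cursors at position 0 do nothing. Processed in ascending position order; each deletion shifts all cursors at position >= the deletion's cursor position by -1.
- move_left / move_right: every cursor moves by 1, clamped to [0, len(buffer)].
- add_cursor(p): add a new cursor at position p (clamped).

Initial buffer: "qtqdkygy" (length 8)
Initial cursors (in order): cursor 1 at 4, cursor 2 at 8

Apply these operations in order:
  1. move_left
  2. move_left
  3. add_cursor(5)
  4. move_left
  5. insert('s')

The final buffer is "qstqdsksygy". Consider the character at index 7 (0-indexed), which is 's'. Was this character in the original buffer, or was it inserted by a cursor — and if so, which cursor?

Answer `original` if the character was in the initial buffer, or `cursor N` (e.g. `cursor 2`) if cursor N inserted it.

After op 1 (move_left): buffer="qtqdkygy" (len 8), cursors c1@3 c2@7, authorship ........
After op 2 (move_left): buffer="qtqdkygy" (len 8), cursors c1@2 c2@6, authorship ........
After op 3 (add_cursor(5)): buffer="qtqdkygy" (len 8), cursors c1@2 c3@5 c2@6, authorship ........
After op 4 (move_left): buffer="qtqdkygy" (len 8), cursors c1@1 c3@4 c2@5, authorship ........
After op 5 (insert('s')): buffer="qstqdsksygy" (len 11), cursors c1@2 c3@6 c2@8, authorship .1...3.2...
Authorship (.=original, N=cursor N): . 1 . . . 3 . 2 . . .
Index 7: author = 2

Answer: cursor 2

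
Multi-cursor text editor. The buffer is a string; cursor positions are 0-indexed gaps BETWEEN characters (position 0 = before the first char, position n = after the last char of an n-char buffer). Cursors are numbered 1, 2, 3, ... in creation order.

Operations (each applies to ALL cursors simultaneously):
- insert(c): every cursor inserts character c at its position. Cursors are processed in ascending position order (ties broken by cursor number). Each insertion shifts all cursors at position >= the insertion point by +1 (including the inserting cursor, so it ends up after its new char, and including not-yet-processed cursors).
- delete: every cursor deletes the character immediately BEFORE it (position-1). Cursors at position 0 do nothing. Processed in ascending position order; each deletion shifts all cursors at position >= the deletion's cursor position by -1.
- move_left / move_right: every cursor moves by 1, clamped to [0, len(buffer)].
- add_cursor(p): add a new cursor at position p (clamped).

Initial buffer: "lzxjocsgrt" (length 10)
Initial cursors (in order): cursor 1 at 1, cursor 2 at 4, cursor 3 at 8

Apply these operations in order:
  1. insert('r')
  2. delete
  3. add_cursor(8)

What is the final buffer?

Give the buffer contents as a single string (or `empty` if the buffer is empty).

After op 1 (insert('r')): buffer="lrzxjrocsgrrt" (len 13), cursors c1@2 c2@6 c3@11, authorship .1...2....3..
After op 2 (delete): buffer="lzxjocsgrt" (len 10), cursors c1@1 c2@4 c3@8, authorship ..........
After op 3 (add_cursor(8)): buffer="lzxjocsgrt" (len 10), cursors c1@1 c2@4 c3@8 c4@8, authorship ..........

Answer: lzxjocsgrt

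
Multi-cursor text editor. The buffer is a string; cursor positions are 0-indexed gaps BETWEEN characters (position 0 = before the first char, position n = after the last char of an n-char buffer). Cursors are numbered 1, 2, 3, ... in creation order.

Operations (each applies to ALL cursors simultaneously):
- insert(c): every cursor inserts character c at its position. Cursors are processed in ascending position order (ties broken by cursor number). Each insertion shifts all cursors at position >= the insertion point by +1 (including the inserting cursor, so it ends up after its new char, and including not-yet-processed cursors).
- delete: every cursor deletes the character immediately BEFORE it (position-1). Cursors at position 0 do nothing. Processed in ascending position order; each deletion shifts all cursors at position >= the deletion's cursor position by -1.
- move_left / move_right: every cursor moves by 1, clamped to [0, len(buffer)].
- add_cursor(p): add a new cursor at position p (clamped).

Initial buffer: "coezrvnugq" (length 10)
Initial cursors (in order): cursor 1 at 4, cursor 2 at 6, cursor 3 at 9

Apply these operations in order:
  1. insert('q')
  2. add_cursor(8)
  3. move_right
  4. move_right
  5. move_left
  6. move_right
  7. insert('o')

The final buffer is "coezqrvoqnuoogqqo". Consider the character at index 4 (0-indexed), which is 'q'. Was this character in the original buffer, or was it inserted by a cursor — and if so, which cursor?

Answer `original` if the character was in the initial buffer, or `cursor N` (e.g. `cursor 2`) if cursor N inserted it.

Answer: cursor 1

Derivation:
After op 1 (insert('q')): buffer="coezqrvqnugqq" (len 13), cursors c1@5 c2@8 c3@12, authorship ....1..2...3.
After op 2 (add_cursor(8)): buffer="coezqrvqnugqq" (len 13), cursors c1@5 c2@8 c4@8 c3@12, authorship ....1..2...3.
After op 3 (move_right): buffer="coezqrvqnugqq" (len 13), cursors c1@6 c2@9 c4@9 c3@13, authorship ....1..2...3.
After op 4 (move_right): buffer="coezqrvqnugqq" (len 13), cursors c1@7 c2@10 c4@10 c3@13, authorship ....1..2...3.
After op 5 (move_left): buffer="coezqrvqnugqq" (len 13), cursors c1@6 c2@9 c4@9 c3@12, authorship ....1..2...3.
After op 6 (move_right): buffer="coezqrvqnugqq" (len 13), cursors c1@7 c2@10 c4@10 c3@13, authorship ....1..2...3.
After op 7 (insert('o')): buffer="coezqrvoqnuoogqqo" (len 17), cursors c1@8 c2@13 c4@13 c3@17, authorship ....1..12..24.3.3
Authorship (.=original, N=cursor N): . . . . 1 . . 1 2 . . 2 4 . 3 . 3
Index 4: author = 1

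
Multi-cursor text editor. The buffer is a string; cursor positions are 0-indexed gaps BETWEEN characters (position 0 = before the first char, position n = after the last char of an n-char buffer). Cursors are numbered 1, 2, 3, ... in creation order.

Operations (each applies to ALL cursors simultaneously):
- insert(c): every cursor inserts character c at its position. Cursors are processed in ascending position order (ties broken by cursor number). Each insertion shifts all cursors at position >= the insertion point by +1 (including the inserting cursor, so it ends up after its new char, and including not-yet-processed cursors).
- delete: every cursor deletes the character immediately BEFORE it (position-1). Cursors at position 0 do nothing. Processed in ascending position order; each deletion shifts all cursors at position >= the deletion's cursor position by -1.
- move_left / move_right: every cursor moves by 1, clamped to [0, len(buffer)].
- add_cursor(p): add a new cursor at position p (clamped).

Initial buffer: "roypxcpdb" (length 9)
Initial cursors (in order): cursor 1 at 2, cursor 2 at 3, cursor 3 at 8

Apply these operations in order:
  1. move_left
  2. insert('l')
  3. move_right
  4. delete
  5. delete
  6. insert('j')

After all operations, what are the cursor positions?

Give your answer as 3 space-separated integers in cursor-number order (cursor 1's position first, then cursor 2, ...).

After op 1 (move_left): buffer="roypxcpdb" (len 9), cursors c1@1 c2@2 c3@7, authorship .........
After op 2 (insert('l')): buffer="rlolypxcpldb" (len 12), cursors c1@2 c2@4 c3@10, authorship .1.2.....3..
After op 3 (move_right): buffer="rlolypxcpldb" (len 12), cursors c1@3 c2@5 c3@11, authorship .1.2.....3..
After op 4 (delete): buffer="rllpxcplb" (len 9), cursors c1@2 c2@3 c3@8, authorship .12....3.
After op 5 (delete): buffer="rpxcpb" (len 6), cursors c1@1 c2@1 c3@5, authorship ......
After op 6 (insert('j')): buffer="rjjpxcpjb" (len 9), cursors c1@3 c2@3 c3@8, authorship .12....3.

Answer: 3 3 8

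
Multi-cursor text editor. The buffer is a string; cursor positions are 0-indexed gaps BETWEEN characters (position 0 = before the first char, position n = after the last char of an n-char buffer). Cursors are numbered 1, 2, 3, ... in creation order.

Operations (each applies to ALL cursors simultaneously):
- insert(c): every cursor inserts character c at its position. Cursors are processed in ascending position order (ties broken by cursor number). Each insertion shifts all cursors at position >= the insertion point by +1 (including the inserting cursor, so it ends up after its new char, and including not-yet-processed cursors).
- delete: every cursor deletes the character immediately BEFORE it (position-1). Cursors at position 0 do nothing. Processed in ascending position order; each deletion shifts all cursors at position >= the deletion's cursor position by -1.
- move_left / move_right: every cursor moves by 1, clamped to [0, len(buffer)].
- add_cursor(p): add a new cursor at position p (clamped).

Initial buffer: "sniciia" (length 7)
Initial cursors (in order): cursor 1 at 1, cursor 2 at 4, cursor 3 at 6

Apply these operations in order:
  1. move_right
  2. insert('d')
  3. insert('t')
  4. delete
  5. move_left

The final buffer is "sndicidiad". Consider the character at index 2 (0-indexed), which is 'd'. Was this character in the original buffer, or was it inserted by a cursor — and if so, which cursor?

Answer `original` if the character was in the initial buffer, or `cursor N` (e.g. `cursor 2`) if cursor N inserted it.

After op 1 (move_right): buffer="sniciia" (len 7), cursors c1@2 c2@5 c3@7, authorship .......
After op 2 (insert('d')): buffer="sndicidiad" (len 10), cursors c1@3 c2@7 c3@10, authorship ..1...2..3
After op 3 (insert('t')): buffer="sndticidtiadt" (len 13), cursors c1@4 c2@9 c3@13, authorship ..11...22..33
After op 4 (delete): buffer="sndicidiad" (len 10), cursors c1@3 c2@7 c3@10, authorship ..1...2..3
After op 5 (move_left): buffer="sndicidiad" (len 10), cursors c1@2 c2@6 c3@9, authorship ..1...2..3
Authorship (.=original, N=cursor N): . . 1 . . . 2 . . 3
Index 2: author = 1

Answer: cursor 1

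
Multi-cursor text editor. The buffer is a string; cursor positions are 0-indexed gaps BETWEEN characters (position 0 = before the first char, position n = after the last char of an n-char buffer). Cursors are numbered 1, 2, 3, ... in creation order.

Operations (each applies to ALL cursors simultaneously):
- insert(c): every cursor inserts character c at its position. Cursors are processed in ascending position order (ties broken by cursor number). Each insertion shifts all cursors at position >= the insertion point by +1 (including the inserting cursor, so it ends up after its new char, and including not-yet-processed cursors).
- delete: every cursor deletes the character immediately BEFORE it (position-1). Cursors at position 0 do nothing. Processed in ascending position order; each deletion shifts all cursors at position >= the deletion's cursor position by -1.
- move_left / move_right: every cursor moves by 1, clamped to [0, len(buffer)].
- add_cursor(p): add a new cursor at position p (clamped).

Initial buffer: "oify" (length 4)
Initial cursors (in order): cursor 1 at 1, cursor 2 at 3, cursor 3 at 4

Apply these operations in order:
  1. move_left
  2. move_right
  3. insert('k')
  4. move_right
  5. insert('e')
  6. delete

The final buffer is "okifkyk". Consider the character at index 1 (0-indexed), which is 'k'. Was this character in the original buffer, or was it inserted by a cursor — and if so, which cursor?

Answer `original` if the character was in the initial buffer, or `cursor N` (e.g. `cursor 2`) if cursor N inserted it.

After op 1 (move_left): buffer="oify" (len 4), cursors c1@0 c2@2 c3@3, authorship ....
After op 2 (move_right): buffer="oify" (len 4), cursors c1@1 c2@3 c3@4, authorship ....
After op 3 (insert('k')): buffer="okifkyk" (len 7), cursors c1@2 c2@5 c3@7, authorship .1..2.3
After op 4 (move_right): buffer="okifkyk" (len 7), cursors c1@3 c2@6 c3@7, authorship .1..2.3
After op 5 (insert('e')): buffer="okiefkyeke" (len 10), cursors c1@4 c2@8 c3@10, authorship .1.1.2.233
After op 6 (delete): buffer="okifkyk" (len 7), cursors c1@3 c2@6 c3@7, authorship .1..2.3
Authorship (.=original, N=cursor N): . 1 . . 2 . 3
Index 1: author = 1

Answer: cursor 1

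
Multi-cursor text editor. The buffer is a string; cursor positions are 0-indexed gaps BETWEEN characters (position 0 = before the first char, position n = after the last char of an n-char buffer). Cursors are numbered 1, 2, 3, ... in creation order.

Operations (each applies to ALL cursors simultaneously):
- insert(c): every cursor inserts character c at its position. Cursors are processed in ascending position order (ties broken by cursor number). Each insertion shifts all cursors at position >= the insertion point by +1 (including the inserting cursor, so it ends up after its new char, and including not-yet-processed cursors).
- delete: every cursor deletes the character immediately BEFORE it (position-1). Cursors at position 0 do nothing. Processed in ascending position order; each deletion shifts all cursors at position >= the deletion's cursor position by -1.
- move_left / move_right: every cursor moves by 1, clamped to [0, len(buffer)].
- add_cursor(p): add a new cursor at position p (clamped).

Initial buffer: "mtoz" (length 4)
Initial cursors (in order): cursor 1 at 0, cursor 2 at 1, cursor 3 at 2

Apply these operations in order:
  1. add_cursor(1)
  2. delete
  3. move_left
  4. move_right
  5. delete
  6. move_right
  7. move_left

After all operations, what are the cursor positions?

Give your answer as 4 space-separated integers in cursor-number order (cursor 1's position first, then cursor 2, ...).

Answer: 0 0 0 0

Derivation:
After op 1 (add_cursor(1)): buffer="mtoz" (len 4), cursors c1@0 c2@1 c4@1 c3@2, authorship ....
After op 2 (delete): buffer="oz" (len 2), cursors c1@0 c2@0 c3@0 c4@0, authorship ..
After op 3 (move_left): buffer="oz" (len 2), cursors c1@0 c2@0 c3@0 c4@0, authorship ..
After op 4 (move_right): buffer="oz" (len 2), cursors c1@1 c2@1 c3@1 c4@1, authorship ..
After op 5 (delete): buffer="z" (len 1), cursors c1@0 c2@0 c3@0 c4@0, authorship .
After op 6 (move_right): buffer="z" (len 1), cursors c1@1 c2@1 c3@1 c4@1, authorship .
After op 7 (move_left): buffer="z" (len 1), cursors c1@0 c2@0 c3@0 c4@0, authorship .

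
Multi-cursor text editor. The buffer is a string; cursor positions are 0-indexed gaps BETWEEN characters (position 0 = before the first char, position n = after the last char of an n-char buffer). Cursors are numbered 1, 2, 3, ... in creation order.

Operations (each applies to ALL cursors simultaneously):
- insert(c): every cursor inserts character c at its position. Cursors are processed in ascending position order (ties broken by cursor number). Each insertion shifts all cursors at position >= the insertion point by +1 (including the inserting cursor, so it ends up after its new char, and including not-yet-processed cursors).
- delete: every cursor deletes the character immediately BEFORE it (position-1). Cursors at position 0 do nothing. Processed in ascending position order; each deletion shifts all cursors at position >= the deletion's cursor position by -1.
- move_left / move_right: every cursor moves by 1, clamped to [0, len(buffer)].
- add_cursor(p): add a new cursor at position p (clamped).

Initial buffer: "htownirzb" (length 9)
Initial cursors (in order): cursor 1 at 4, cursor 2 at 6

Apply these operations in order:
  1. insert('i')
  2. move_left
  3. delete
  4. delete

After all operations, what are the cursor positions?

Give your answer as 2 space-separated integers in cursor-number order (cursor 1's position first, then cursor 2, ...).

Answer: 2 3

Derivation:
After op 1 (insert('i')): buffer="htowiniirzb" (len 11), cursors c1@5 c2@8, authorship ....1..2...
After op 2 (move_left): buffer="htowiniirzb" (len 11), cursors c1@4 c2@7, authorship ....1..2...
After op 3 (delete): buffer="htoinirzb" (len 9), cursors c1@3 c2@5, authorship ...1.2...
After op 4 (delete): buffer="htiirzb" (len 7), cursors c1@2 c2@3, authorship ..12...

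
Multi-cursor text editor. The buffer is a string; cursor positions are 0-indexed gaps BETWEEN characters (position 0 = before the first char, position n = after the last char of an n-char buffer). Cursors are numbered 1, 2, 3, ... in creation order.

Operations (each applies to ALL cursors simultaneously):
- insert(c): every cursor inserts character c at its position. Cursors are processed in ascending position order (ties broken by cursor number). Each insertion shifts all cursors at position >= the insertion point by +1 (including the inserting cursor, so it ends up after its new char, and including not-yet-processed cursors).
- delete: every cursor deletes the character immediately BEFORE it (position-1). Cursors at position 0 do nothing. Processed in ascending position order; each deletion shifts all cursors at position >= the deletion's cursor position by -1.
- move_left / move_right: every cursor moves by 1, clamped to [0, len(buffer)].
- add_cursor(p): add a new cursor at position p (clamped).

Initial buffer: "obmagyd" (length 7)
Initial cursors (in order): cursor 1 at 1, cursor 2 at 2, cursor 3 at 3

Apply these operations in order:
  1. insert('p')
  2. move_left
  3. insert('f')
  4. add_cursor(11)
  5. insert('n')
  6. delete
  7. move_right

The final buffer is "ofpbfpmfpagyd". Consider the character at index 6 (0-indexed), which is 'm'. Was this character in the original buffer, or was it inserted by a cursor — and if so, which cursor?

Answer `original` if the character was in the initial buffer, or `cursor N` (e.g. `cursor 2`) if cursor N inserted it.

Answer: original

Derivation:
After op 1 (insert('p')): buffer="opbpmpagyd" (len 10), cursors c1@2 c2@4 c3@6, authorship .1.2.3....
After op 2 (move_left): buffer="opbpmpagyd" (len 10), cursors c1@1 c2@3 c3@5, authorship .1.2.3....
After op 3 (insert('f')): buffer="ofpbfpmfpagyd" (len 13), cursors c1@2 c2@5 c3@8, authorship .11.22.33....
After op 4 (add_cursor(11)): buffer="ofpbfpmfpagyd" (len 13), cursors c1@2 c2@5 c3@8 c4@11, authorship .11.22.33....
After op 5 (insert('n')): buffer="ofnpbfnpmfnpagnyd" (len 17), cursors c1@3 c2@7 c3@11 c4@15, authorship .111.222.333..4..
After op 6 (delete): buffer="ofpbfpmfpagyd" (len 13), cursors c1@2 c2@5 c3@8 c4@11, authorship .11.22.33....
After op 7 (move_right): buffer="ofpbfpmfpagyd" (len 13), cursors c1@3 c2@6 c3@9 c4@12, authorship .11.22.33....
Authorship (.=original, N=cursor N): . 1 1 . 2 2 . 3 3 . . . .
Index 6: author = original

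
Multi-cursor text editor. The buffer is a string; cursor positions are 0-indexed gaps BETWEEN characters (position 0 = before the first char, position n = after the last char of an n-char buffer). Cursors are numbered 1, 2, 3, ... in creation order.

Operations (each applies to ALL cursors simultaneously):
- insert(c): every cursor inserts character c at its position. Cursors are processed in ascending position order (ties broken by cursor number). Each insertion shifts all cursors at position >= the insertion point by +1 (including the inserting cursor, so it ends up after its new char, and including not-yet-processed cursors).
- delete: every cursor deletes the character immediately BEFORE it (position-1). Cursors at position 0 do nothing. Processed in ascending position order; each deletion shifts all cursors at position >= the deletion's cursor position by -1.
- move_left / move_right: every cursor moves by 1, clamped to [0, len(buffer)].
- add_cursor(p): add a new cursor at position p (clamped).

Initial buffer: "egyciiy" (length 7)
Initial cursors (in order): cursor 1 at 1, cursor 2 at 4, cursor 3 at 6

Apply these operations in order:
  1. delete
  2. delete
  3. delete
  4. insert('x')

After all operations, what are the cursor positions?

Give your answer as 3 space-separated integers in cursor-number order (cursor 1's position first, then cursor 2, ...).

Answer: 3 3 3

Derivation:
After op 1 (delete): buffer="gyiy" (len 4), cursors c1@0 c2@2 c3@3, authorship ....
After op 2 (delete): buffer="gy" (len 2), cursors c1@0 c2@1 c3@1, authorship ..
After op 3 (delete): buffer="y" (len 1), cursors c1@0 c2@0 c3@0, authorship .
After op 4 (insert('x')): buffer="xxxy" (len 4), cursors c1@3 c2@3 c3@3, authorship 123.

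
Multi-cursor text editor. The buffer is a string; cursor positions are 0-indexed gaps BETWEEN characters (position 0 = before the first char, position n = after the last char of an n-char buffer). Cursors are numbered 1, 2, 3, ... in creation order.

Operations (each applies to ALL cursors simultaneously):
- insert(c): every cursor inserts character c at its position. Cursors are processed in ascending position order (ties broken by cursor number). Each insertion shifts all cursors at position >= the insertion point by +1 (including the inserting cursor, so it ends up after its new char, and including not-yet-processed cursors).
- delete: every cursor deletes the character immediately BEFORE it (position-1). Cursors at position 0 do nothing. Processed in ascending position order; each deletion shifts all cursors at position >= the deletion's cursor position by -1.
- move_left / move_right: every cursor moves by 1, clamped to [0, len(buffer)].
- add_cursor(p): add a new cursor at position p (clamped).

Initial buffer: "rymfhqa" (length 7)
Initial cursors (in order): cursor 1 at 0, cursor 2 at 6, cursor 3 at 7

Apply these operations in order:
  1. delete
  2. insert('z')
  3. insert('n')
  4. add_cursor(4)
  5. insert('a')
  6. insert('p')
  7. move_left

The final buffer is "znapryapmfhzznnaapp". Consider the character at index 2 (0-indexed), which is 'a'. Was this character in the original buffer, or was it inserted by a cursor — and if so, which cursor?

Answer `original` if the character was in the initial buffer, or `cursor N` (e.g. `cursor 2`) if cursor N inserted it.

After op 1 (delete): buffer="rymfh" (len 5), cursors c1@0 c2@5 c3@5, authorship .....
After op 2 (insert('z')): buffer="zrymfhzz" (len 8), cursors c1@1 c2@8 c3@8, authorship 1.....23
After op 3 (insert('n')): buffer="znrymfhzznn" (len 11), cursors c1@2 c2@11 c3@11, authorship 11.....2323
After op 4 (add_cursor(4)): buffer="znrymfhzznn" (len 11), cursors c1@2 c4@4 c2@11 c3@11, authorship 11.....2323
After op 5 (insert('a')): buffer="znaryamfhzznnaa" (len 15), cursors c1@3 c4@6 c2@15 c3@15, authorship 111..4...232323
After op 6 (insert('p')): buffer="znapryapmfhzznnaapp" (len 19), cursors c1@4 c4@8 c2@19 c3@19, authorship 1111..44...23232323
After op 7 (move_left): buffer="znapryapmfhzznnaapp" (len 19), cursors c1@3 c4@7 c2@18 c3@18, authorship 1111..44...23232323
Authorship (.=original, N=cursor N): 1 1 1 1 . . 4 4 . . . 2 3 2 3 2 3 2 3
Index 2: author = 1

Answer: cursor 1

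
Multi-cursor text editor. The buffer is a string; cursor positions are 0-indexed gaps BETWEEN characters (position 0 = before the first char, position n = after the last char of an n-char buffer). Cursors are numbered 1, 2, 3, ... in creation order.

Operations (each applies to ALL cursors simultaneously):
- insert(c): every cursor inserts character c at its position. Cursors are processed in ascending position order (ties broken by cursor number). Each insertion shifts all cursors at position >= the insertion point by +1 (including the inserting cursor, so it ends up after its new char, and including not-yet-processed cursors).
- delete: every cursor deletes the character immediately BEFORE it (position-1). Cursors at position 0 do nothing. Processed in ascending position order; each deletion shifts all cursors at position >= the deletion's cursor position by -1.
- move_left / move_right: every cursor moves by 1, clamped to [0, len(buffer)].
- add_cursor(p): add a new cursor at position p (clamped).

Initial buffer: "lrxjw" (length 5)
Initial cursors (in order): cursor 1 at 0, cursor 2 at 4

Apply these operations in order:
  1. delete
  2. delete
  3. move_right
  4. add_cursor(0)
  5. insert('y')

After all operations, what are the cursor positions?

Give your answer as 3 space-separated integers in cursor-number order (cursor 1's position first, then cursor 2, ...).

After op 1 (delete): buffer="lrxw" (len 4), cursors c1@0 c2@3, authorship ....
After op 2 (delete): buffer="lrw" (len 3), cursors c1@0 c2@2, authorship ...
After op 3 (move_right): buffer="lrw" (len 3), cursors c1@1 c2@3, authorship ...
After op 4 (add_cursor(0)): buffer="lrw" (len 3), cursors c3@0 c1@1 c2@3, authorship ...
After op 5 (insert('y')): buffer="ylyrwy" (len 6), cursors c3@1 c1@3 c2@6, authorship 3.1..2

Answer: 3 6 1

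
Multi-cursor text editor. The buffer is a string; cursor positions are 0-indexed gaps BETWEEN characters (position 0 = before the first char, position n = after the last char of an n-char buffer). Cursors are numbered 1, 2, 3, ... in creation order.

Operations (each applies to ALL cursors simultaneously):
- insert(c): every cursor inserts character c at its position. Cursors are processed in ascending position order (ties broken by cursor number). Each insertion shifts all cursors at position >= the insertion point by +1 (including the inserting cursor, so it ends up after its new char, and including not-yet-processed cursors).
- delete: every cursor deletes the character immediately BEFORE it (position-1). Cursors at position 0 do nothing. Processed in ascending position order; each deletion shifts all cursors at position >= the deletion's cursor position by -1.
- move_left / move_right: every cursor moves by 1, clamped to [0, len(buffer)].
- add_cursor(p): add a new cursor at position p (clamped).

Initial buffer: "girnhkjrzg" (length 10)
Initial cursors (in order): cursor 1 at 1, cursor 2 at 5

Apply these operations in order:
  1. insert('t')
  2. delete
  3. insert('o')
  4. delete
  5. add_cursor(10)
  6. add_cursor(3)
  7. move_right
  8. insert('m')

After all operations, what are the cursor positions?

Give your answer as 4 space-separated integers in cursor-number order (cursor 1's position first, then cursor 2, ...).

After op 1 (insert('t')): buffer="gtirnhtkjrzg" (len 12), cursors c1@2 c2@7, authorship .1....2.....
After op 2 (delete): buffer="girnhkjrzg" (len 10), cursors c1@1 c2@5, authorship ..........
After op 3 (insert('o')): buffer="goirnhokjrzg" (len 12), cursors c1@2 c2@7, authorship .1....2.....
After op 4 (delete): buffer="girnhkjrzg" (len 10), cursors c1@1 c2@5, authorship ..........
After op 5 (add_cursor(10)): buffer="girnhkjrzg" (len 10), cursors c1@1 c2@5 c3@10, authorship ..........
After op 6 (add_cursor(3)): buffer="girnhkjrzg" (len 10), cursors c1@1 c4@3 c2@5 c3@10, authorship ..........
After op 7 (move_right): buffer="girnhkjrzg" (len 10), cursors c1@2 c4@4 c2@6 c3@10, authorship ..........
After op 8 (insert('m')): buffer="gimrnmhkmjrzgm" (len 14), cursors c1@3 c4@6 c2@9 c3@14, authorship ..1..4..2....3

Answer: 3 9 14 6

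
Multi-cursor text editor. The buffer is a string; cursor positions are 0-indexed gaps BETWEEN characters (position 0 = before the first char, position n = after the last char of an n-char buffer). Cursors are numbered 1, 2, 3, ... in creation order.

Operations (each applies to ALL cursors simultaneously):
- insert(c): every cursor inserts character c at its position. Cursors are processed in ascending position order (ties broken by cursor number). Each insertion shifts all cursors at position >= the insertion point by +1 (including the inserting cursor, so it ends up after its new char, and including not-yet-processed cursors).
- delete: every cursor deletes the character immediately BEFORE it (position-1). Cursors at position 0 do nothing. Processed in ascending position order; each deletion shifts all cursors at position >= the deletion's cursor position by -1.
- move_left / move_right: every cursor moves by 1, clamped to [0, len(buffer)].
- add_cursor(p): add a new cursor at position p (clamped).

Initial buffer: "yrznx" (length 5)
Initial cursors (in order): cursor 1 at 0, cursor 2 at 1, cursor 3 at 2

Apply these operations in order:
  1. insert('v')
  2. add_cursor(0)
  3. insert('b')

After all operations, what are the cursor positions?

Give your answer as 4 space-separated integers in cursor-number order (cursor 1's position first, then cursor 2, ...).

Answer: 3 6 9 1

Derivation:
After op 1 (insert('v')): buffer="vyvrvznx" (len 8), cursors c1@1 c2@3 c3@5, authorship 1.2.3...
After op 2 (add_cursor(0)): buffer="vyvrvznx" (len 8), cursors c4@0 c1@1 c2@3 c3@5, authorship 1.2.3...
After op 3 (insert('b')): buffer="bvbyvbrvbznx" (len 12), cursors c4@1 c1@3 c2@6 c3@9, authorship 411.22.33...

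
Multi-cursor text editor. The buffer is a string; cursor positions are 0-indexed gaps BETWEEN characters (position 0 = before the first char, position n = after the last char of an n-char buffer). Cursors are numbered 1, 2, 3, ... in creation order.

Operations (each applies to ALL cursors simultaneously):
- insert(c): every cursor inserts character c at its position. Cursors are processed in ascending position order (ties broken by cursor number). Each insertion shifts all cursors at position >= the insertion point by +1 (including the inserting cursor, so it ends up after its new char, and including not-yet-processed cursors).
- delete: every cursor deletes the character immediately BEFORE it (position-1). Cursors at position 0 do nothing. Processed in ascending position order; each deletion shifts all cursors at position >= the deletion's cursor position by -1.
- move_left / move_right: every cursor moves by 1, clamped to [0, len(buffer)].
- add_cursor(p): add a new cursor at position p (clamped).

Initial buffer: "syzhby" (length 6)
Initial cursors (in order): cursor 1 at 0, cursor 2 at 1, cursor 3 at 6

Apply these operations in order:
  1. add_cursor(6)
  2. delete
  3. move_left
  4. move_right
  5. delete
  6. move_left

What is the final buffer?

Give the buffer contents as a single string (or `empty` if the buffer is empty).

Answer: empty

Derivation:
After op 1 (add_cursor(6)): buffer="syzhby" (len 6), cursors c1@0 c2@1 c3@6 c4@6, authorship ......
After op 2 (delete): buffer="yzh" (len 3), cursors c1@0 c2@0 c3@3 c4@3, authorship ...
After op 3 (move_left): buffer="yzh" (len 3), cursors c1@0 c2@0 c3@2 c4@2, authorship ...
After op 4 (move_right): buffer="yzh" (len 3), cursors c1@1 c2@1 c3@3 c4@3, authorship ...
After op 5 (delete): buffer="" (len 0), cursors c1@0 c2@0 c3@0 c4@0, authorship 
After op 6 (move_left): buffer="" (len 0), cursors c1@0 c2@0 c3@0 c4@0, authorship 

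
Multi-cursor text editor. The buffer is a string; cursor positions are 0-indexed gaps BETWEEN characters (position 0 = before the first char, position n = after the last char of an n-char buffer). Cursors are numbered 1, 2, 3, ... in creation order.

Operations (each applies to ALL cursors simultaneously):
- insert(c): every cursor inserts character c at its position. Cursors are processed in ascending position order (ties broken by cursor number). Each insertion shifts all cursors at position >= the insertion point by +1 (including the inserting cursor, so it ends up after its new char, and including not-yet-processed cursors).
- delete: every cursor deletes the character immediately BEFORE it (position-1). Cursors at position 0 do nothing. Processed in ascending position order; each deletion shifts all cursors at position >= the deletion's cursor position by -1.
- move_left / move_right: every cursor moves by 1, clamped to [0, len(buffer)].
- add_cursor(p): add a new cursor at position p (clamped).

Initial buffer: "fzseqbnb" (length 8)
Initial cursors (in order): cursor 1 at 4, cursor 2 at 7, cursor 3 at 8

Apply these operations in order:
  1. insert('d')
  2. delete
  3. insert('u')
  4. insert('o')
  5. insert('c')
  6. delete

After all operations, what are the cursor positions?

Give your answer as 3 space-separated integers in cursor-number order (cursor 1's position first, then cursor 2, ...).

After op 1 (insert('d')): buffer="fzsedqbndbd" (len 11), cursors c1@5 c2@9 c3@11, authorship ....1...2.3
After op 2 (delete): buffer="fzseqbnb" (len 8), cursors c1@4 c2@7 c3@8, authorship ........
After op 3 (insert('u')): buffer="fzseuqbnubu" (len 11), cursors c1@5 c2@9 c3@11, authorship ....1...2.3
After op 4 (insert('o')): buffer="fzseuoqbnuobuo" (len 14), cursors c1@6 c2@11 c3@14, authorship ....11...22.33
After op 5 (insert('c')): buffer="fzseuocqbnuocbuoc" (len 17), cursors c1@7 c2@13 c3@17, authorship ....111...222.333
After op 6 (delete): buffer="fzseuoqbnuobuo" (len 14), cursors c1@6 c2@11 c3@14, authorship ....11...22.33

Answer: 6 11 14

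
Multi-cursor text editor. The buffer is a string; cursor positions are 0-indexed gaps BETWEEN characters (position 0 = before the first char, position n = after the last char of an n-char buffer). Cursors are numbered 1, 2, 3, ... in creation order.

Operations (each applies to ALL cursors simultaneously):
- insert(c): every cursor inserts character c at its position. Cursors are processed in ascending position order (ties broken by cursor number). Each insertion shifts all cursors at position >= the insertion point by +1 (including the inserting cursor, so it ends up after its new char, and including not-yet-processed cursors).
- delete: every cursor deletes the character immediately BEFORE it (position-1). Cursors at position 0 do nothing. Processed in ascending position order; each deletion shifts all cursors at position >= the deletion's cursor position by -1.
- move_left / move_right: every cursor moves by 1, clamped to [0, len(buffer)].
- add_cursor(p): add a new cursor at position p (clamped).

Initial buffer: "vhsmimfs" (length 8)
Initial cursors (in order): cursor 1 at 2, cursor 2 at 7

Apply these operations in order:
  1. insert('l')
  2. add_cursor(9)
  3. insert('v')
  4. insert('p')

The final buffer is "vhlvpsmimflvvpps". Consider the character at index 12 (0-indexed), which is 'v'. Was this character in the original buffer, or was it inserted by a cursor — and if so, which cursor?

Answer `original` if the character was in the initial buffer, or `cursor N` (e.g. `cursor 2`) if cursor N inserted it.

After op 1 (insert('l')): buffer="vhlsmimfls" (len 10), cursors c1@3 c2@9, authorship ..1.....2.
After op 2 (add_cursor(9)): buffer="vhlsmimfls" (len 10), cursors c1@3 c2@9 c3@9, authorship ..1.....2.
After op 3 (insert('v')): buffer="vhlvsmimflvvs" (len 13), cursors c1@4 c2@12 c3@12, authorship ..11.....223.
After op 4 (insert('p')): buffer="vhlvpsmimflvvpps" (len 16), cursors c1@5 c2@15 c3@15, authorship ..111.....22323.
Authorship (.=original, N=cursor N): . . 1 1 1 . . . . . 2 2 3 2 3 .
Index 12: author = 3

Answer: cursor 3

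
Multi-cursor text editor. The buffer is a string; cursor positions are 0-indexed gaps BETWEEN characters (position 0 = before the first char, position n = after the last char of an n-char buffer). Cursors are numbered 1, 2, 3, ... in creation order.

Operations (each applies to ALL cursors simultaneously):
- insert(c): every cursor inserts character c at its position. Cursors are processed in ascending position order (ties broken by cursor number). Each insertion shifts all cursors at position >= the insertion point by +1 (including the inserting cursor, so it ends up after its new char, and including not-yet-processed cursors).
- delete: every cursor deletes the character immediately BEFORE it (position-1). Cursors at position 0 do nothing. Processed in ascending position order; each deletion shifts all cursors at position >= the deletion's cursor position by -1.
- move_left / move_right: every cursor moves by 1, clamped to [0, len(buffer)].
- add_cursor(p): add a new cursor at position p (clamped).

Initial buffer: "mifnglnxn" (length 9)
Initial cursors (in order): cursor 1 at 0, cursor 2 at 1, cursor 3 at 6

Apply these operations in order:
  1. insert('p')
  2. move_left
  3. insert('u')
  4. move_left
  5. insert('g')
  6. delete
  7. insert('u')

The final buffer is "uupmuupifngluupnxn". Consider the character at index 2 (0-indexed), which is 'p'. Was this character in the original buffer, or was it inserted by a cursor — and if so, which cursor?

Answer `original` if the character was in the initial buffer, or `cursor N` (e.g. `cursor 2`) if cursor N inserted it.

Answer: cursor 1

Derivation:
After op 1 (insert('p')): buffer="pmpifnglpnxn" (len 12), cursors c1@1 c2@3 c3@9, authorship 1.2.....3...
After op 2 (move_left): buffer="pmpifnglpnxn" (len 12), cursors c1@0 c2@2 c3@8, authorship 1.2.....3...
After op 3 (insert('u')): buffer="upmupifnglupnxn" (len 15), cursors c1@1 c2@4 c3@11, authorship 11.22.....33...
After op 4 (move_left): buffer="upmupifnglupnxn" (len 15), cursors c1@0 c2@3 c3@10, authorship 11.22.....33...
After op 5 (insert('g')): buffer="gupmgupifnglgupnxn" (len 18), cursors c1@1 c2@5 c3@13, authorship 111.222.....333...
After op 6 (delete): buffer="upmupifnglupnxn" (len 15), cursors c1@0 c2@3 c3@10, authorship 11.22.....33...
After op 7 (insert('u')): buffer="uupmuupifngluupnxn" (len 18), cursors c1@1 c2@5 c3@13, authorship 111.222.....333...
Authorship (.=original, N=cursor N): 1 1 1 . 2 2 2 . . . . . 3 3 3 . . .
Index 2: author = 1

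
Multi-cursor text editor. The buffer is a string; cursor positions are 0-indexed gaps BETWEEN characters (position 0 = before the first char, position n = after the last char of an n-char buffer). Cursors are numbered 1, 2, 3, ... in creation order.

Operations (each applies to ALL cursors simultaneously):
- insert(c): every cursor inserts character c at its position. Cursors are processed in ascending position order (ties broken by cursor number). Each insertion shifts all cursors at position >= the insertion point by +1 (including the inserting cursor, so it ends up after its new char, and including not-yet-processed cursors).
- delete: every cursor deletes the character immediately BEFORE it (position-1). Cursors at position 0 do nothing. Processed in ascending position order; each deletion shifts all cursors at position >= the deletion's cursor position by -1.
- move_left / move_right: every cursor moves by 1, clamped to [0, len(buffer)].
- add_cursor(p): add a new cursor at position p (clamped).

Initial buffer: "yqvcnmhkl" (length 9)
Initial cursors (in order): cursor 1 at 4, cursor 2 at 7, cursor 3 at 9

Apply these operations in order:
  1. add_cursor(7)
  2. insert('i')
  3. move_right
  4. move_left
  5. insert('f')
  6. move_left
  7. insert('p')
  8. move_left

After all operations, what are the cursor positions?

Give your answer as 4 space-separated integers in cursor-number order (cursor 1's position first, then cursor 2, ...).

After op 1 (add_cursor(7)): buffer="yqvcnmhkl" (len 9), cursors c1@4 c2@7 c4@7 c3@9, authorship .........
After op 2 (insert('i')): buffer="yqvcinmhiikli" (len 13), cursors c1@5 c2@10 c4@10 c3@13, authorship ....1...24..3
After op 3 (move_right): buffer="yqvcinmhiikli" (len 13), cursors c1@6 c2@11 c4@11 c3@13, authorship ....1...24..3
After op 4 (move_left): buffer="yqvcinmhiikli" (len 13), cursors c1@5 c2@10 c4@10 c3@12, authorship ....1...24..3
After op 5 (insert('f')): buffer="yqvcifnmhiiffklfi" (len 17), cursors c1@6 c2@13 c4@13 c3@16, authorship ....11...2424..33
After op 6 (move_left): buffer="yqvcifnmhiiffklfi" (len 17), cursors c1@5 c2@12 c4@12 c3@15, authorship ....11...2424..33
After op 7 (insert('p')): buffer="yqvcipfnmhiifppfklpfi" (len 21), cursors c1@6 c2@15 c4@15 c3@19, authorship ....111...242244..333
After op 8 (move_left): buffer="yqvcipfnmhiifppfklpfi" (len 21), cursors c1@5 c2@14 c4@14 c3@18, authorship ....111...242244..333

Answer: 5 14 18 14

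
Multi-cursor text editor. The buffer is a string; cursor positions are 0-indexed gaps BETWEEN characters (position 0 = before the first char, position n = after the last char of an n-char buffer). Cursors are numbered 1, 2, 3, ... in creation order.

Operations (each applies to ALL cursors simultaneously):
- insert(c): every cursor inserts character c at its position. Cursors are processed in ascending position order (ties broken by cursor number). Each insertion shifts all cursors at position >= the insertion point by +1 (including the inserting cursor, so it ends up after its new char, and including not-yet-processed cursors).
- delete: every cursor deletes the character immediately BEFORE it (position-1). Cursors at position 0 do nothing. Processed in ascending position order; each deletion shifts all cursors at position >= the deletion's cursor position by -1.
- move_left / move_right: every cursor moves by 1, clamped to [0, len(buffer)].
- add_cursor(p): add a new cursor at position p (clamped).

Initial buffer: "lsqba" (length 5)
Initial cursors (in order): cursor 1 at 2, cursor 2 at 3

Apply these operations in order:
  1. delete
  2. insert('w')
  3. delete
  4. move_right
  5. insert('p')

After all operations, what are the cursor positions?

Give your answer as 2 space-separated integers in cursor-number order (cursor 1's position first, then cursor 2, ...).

Answer: 4 4

Derivation:
After op 1 (delete): buffer="lba" (len 3), cursors c1@1 c2@1, authorship ...
After op 2 (insert('w')): buffer="lwwba" (len 5), cursors c1@3 c2@3, authorship .12..
After op 3 (delete): buffer="lba" (len 3), cursors c1@1 c2@1, authorship ...
After op 4 (move_right): buffer="lba" (len 3), cursors c1@2 c2@2, authorship ...
After op 5 (insert('p')): buffer="lbppa" (len 5), cursors c1@4 c2@4, authorship ..12.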